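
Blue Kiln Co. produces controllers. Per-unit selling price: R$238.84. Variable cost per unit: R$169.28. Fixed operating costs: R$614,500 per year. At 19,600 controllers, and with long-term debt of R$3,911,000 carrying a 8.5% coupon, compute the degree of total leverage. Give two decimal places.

At 19,600 units, contribution = 19,600 × R$69.56 = R$1,363,376.00.
Operating income = contribution − fixed costs = R$1,363,376.00 − R$614,500 = R$748,876.00. Interest = R$332,435.00, so EBIT − I = R$416,441.00.
DCL = contribution ÷ (EBIT − I) = R$1,363,376.00 ÷ R$416,441.00 = 3.2739.

3.27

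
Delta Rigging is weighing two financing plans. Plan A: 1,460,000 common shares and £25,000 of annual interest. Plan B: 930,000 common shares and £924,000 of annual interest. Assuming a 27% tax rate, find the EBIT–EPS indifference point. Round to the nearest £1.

£2,501,491

Set EPS_A = EPS_B: (EBIT − £25,000)(1 − 0.27) ÷ 1,460,000 = (EBIT − £924,000)(1 − 0.27) ÷ 930,000.
The (1 − t) factor cancels: (EBIT − 25,000) × 930,000 = (EBIT − 924,000) × 1,460,000.
EBIT × (1,460,000 − 930,000) = 924,000 × 1,460,000 − 25,000 × 930,000 = 1,325,790,000,000, so EBIT = 1,325,790,000,000 ÷ 530,000 = 2,501,490.57.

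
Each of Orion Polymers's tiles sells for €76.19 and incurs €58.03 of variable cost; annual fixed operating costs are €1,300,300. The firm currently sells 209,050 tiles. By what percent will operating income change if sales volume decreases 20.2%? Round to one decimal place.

-30.7%

At 209,050 units, contribution = 209,050 × €18.16 = €3,796,348.00.
EBIT = €3,796,348.00 − €1,300,300 = €2,496,048.00.
So DOL = total CM / EBIT = €3,796,348.00 / €2,496,048.00 = 1.5209.
So EBIT moves 1.5209 × (-20.2%) = -30.7%.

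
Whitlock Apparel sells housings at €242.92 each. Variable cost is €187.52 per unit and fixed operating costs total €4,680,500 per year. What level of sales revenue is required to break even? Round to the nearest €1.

Contribution margin per unit = €242.92 − €187.52 = €55.40, a CM ratio of €55.40 ÷ €242.92 = 0.2281.
Break-even sales = FC ÷ CM ratio = €4,680,500 × €242.92 / €55.40 = €20,523,232.

€20,523,232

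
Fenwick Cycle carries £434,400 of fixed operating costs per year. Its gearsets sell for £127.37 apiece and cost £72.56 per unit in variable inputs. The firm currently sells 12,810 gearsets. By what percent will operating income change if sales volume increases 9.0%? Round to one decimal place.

+23.6%

Contribution at this volume is 12,810 × £54.81 = £702,116.10.
Subtracting fixed costs: EBIT = £702,116.10 − £434,400 = £267,716.10.
So DOL = total CM / EBIT = £702,116.10 / £267,716.10 = 2.6226.
Operating income changes by 2.6226 × +9.0% = +23.6%.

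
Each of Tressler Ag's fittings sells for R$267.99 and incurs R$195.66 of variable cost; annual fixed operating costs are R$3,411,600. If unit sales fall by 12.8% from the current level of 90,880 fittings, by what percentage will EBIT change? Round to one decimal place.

Total contribution margin = 90,880 × R$72.33 = R$6,573,350.40.
EBIT = R$6,573,350.40 − R$3,411,600 = R$3,161,750.40.
DOL = contribution ÷ EBIT = R$6,573,350.40 ÷ R$3,161,750.40 = 2.0790.
Operating income changes by 2.0790 × -12.8% = -26.6%.

-26.6%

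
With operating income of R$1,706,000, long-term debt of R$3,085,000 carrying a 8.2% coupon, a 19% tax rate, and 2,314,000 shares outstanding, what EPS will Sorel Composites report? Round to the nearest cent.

R$0.51

Pre-tax income = R$1,706,000 − R$252,970.00 = R$1,453,030.00.
Net income = R$1,453,030.00 × (1 − 0.19) = R$1,176,954.30.
Per share: R$1,176,954.30 / 2,314,000 shares = R$0.51.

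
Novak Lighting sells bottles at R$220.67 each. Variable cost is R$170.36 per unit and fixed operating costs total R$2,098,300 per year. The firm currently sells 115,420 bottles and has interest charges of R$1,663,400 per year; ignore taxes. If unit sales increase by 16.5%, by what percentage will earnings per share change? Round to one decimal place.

At 115,420 units, contribution = 115,420 × R$50.31 = R$5,806,780.20.
Operating income = contribution − fixed costs = R$5,806,780.20 − R$2,098,300 = R$3,708,480.20.
After interest of R$1,663,400.00, pre-tax earnings = R$2,045,080.20.
DCL = total CM / (EBIT − I) = R$5,806,780.20 / R$2,045,080.20 = 2.8394.
%ΔEPS = DCL × %ΔSales = 2.8394 × +16.5% = +46.8%.

+46.8%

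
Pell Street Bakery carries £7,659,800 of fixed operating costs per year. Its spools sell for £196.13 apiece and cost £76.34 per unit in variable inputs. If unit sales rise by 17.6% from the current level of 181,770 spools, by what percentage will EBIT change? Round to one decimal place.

Contribution at this volume is 181,770 × £119.79 = £21,774,228.30.
Operating income = contribution − fixed costs = £21,774,228.30 − £7,659,800 = £14,114,428.30.
DOL = contribution ÷ EBIT = £21,774,228.30 ÷ £14,114,428.30 = 1.5427.
Operating income changes by 1.5427 × +17.6% = +27.2%.

+27.2%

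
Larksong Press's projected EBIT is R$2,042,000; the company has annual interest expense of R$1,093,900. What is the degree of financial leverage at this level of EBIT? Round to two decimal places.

2.15

Interest = R$1,093,900.00.
DFL = EBIT ÷ (EBIT − I) = R$2,042,000 ÷ (R$2,042,000 − R$1,093,900.00) = R$2,042,000 ÷ R$948,100.00 = 2.1538.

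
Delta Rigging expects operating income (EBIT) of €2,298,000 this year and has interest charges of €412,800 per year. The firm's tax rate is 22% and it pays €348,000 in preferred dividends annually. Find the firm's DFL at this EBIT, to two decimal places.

Interest = €412,800.00.
Pre-tax preferred-dividend burden = €348,000 ÷ (1 − 0.22) = €446,153.85.
DFL = EBIT ÷ [EBIT − I − D_p/(1−t)] = €2,298,000 ÷ [€2,298,000 − €412,800.00 − €446,153.85] = €2,298,000 ÷ €1,439,046.15 = 1.5969.

1.60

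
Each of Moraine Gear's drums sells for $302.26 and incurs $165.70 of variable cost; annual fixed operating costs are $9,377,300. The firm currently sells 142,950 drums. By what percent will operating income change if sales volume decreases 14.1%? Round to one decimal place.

-27.1%

Total contribution margin = 142,950 × $136.56 = $19,521,252.00.
EBIT = $19,521,252.00 − $9,377,300 = $10,143,952.00.
DOL = contribution ÷ EBIT = $19,521,252.00 ÷ $10,143,952.00 = 1.9244.
Operating income changes by 1.9244 × -14.1% = -27.1%.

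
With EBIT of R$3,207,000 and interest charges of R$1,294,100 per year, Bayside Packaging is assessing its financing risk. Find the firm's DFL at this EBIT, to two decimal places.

1.68

Annual interest charges come to R$1,294,100.00.
DFL = EBIT ÷ (EBIT − I) = R$3,207,000 ÷ (R$3,207,000 − R$1,294,100.00) = R$3,207,000 ÷ R$1,912,900.00 = 1.6765.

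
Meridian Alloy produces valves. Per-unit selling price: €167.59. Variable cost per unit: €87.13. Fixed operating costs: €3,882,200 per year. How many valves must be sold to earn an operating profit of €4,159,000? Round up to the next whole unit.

Contribution margin per unit = €167.59 − €87.13 = €80.46.
Need Q such that Q × €80.46 − €3,882,200 = €4,159,000, i.e. Q = €8,041,200 / €80.46 = 99,940.34 → 99,941.

99,941 valves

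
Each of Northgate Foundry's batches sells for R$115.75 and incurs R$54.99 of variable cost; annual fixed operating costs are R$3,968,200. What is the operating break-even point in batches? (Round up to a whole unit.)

Unit CM = price − variable cost = R$115.75 − R$54.99 = R$60.76.
Break-even Q = R$3,968,200 / R$60.76 = 65,309.41 → 65,310 batches.

65,310 batches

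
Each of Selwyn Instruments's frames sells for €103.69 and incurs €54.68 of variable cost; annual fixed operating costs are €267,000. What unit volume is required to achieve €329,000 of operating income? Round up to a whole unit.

Unit CM = price − variable cost = €103.69 − €54.68 = €49.01.
Units = (FC + target) / CM = (€267,000 + €329,000) / €49.01 = 12,160.78, so 12,161 frames.

12,161 frames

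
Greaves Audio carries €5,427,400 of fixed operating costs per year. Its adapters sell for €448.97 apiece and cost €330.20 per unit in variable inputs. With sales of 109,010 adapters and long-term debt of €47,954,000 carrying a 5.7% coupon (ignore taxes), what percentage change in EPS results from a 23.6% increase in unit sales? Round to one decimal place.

Total contribution margin = 109,010 × €118.77 = €12,947,117.70.
EBIT = €12,947,117.70 − €5,427,400 = €7,519,717.70.
Interest = €2,733,378.00, so EBIT − I = €4,786,339.70.
DCL = total CM / (EBIT − I) = €12,947,117.70 / €4,786,339.70 = 2.7050.
EPS therefore changes by 2.7050 × (+23.6%) = +63.8%.

+63.8%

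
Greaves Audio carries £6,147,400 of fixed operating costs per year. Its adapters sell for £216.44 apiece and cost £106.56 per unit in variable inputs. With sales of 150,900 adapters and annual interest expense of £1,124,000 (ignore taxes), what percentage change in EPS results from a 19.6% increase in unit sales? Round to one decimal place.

+34.9%

At 150,900 units, contribution = 150,900 × £109.88 = £16,580,892.00.
Subtracting fixed costs: EBIT = £16,580,892.00 − £6,147,400 = £10,433,492.00.
After interest of £1,124,000.00, pre-tax earnings = £9,309,492.00.
Degree of combined leverage = contribution ÷ (EBIT − I) = £16,580,892.00 ÷ £9,309,492.00 = 1.7811.
EPS therefore changes by 1.7811 × (+19.6%) = +34.9%.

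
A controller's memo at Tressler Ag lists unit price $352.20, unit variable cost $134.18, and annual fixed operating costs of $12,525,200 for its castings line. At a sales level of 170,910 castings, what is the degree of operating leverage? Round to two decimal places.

Total contribution margin = 170,910 × $218.02 = $37,261,798.20.
EBIT = $37,261,798.20 − $12,525,200 = $24,736,598.20.
DOL = contribution ÷ EBIT = $37,261,798.20 ÷ $24,736,598.20 = 1.5063.

1.51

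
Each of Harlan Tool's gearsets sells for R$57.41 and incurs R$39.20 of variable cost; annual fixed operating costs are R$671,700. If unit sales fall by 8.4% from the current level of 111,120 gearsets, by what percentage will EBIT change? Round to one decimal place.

Total contribution margin = 111,120 × R$18.21 = R$2,023,495.20.
EBIT = R$2,023,495.20 − R$671,700 = R$1,351,795.20.
DOL = contribution ÷ EBIT = R$2,023,495.20 ÷ R$1,351,795.20 = 1.4969.
Operating income changes by 1.4969 × -8.4% = -12.6%.

-12.6%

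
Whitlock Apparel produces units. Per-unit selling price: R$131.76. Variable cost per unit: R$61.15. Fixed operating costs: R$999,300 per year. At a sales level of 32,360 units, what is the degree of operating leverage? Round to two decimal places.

1.78

At 32,360 units, contribution = 32,360 × R$70.61 = R$2,284,939.60.
EBIT = R$2,284,939.60 − R$999,300 = R$1,285,639.60.
So DOL = total CM / EBIT = R$2,284,939.60 / R$1,285,639.60 = 1.7773.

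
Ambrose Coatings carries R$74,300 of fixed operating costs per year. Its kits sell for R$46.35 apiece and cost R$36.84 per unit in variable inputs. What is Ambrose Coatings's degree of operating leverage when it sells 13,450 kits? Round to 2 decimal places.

2.39

Total contribution margin = 13,450 × R$9.51 = R$127,909.50.
EBIT = R$127,909.50 − R$74,300 = R$53,609.50.
Degree of operating leverage = R$127,909.50 / R$53,609.50 = 2.3859.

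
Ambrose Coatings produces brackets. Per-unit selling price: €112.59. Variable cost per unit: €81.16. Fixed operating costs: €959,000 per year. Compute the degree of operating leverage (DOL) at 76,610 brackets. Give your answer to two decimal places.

1.66

At 76,610 units, contribution = 76,610 × €31.43 = €2,407,852.30.
EBIT = €2,407,852.30 − €959,000 = €1,448,852.30.
DOL = contribution ÷ EBIT = €2,407,852.30 ÷ €1,448,852.30 = 1.6619.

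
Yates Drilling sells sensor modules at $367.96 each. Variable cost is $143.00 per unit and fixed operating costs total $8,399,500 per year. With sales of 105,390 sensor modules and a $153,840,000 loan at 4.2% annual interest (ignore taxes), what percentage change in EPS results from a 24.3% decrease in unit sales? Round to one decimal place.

-65.1%

Contribution at this volume is 105,390 × $224.96 = $23,708,534.40.
Subtracting fixed costs: EBIT = $23,708,534.40 − $8,399,500 = $15,309,034.40.
After interest of $6,461,280.00, pre-tax earnings = $8,847,754.40.
Degree of combined leverage = contribution ÷ (EBIT − I) = $23,708,534.40 ÷ $8,847,754.40 = 2.6796.
%ΔEPS = DCL × %ΔSales = 2.6796 × -24.3% = -65.1%.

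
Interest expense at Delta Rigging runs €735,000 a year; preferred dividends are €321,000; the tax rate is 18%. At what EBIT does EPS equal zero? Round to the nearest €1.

€1,126,463

Grossing the preferred dividend up to pre-tax terms: €321,000 / (1 − 0.18) = €391,463.41.
Financial break-even EBIT = interest + D_p ÷ (1 − t) = €735,000 + €391,463.41 = €1,126,463.41.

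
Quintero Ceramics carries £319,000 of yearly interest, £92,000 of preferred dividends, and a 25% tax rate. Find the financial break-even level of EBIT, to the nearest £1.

Preferred dividends are paid after tax, so their pre-tax equivalent is £92,000 ÷ (1 − 0.25) = £122,666.67.
Financial break-even EBIT = interest + D_p ÷ (1 − t) = £319,000 + £122,666.67 = £441,666.67.

£441,667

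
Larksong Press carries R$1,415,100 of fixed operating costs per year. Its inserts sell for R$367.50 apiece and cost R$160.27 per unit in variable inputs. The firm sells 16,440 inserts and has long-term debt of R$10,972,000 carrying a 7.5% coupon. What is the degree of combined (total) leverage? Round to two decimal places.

Contribution at this volume is 16,440 × R$207.23 = R$3,406,861.20.
Operating income = contribution − fixed costs = R$3,406,861.20 − R$1,415,100 = R$1,991,761.20. Interest = R$822,900.00, so EBIT − I = R$1,168,861.20.
DCL = contribution ÷ (EBIT − I) = R$3,406,861.20 ÷ R$1,168,861.20 = 2.9147.

2.91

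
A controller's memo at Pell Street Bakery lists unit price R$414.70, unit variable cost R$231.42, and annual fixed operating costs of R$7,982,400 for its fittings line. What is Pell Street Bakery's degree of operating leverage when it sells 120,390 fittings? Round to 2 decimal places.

1.57

Contribution at this volume is 120,390 × R$183.28 = R$22,065,079.20.
Subtracting fixed costs: EBIT = R$22,065,079.20 − R$7,982,400 = R$14,082,679.20.
Degree of operating leverage = R$22,065,079.20 / R$14,082,679.20 = 1.5668.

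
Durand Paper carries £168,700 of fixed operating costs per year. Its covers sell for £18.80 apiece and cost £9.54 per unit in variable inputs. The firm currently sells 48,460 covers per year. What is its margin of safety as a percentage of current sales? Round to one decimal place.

62.4%

Unit CM = price − variable cost = £18.80 − £9.54 = £9.26. Break-even units = £168,700 ÷ £9.26 = 18,218.14; break-even revenue = 18,218.14 × £18.80 = £342,501.08.
Current sales = 48,460 × £18.80 = £911,048.00.
Margin of safety = (£911,048.00 − £342,501.08) ÷ £911,048.00 = 62.4%.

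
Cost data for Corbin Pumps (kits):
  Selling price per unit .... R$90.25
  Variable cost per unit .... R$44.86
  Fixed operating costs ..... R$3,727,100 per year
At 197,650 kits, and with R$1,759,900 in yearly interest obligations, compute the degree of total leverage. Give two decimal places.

Total contribution margin = 197,650 × R$45.39 = R$8,971,333.50.
Operating income = contribution − fixed costs = R$8,971,333.50 − R$3,727,100 = R$5,244,233.50. Interest = R$1,759,900.00, so EBIT − I = R$3,484,333.50.
Degree of total leverage = total CM / (EBIT − interest) = R$8,971,333.50 / R$3,484,333.50 = 2.5748.

2.57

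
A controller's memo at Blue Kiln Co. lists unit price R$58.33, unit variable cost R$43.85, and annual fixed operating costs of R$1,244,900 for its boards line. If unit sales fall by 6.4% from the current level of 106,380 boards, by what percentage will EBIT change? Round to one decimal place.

Contribution at this volume is 106,380 × R$14.48 = R$1,540,382.40.
Subtracting fixed costs: EBIT = R$1,540,382.40 − R$1,244,900 = R$295,482.40.
So DOL = total CM / EBIT = R$1,540,382.40 / R$295,482.40 = 5.2131.
So EBIT moves 5.2131 × (-6.4%) = -33.4%.

-33.4%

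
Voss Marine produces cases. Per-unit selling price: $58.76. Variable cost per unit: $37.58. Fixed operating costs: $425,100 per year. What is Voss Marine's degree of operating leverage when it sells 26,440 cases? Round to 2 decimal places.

4.15

Contribution at this volume is 26,440 × $21.18 = $559,999.20.
Operating income = contribution − fixed costs = $559,999.20 − $425,100 = $134,899.20.
DOL = contribution ÷ EBIT = $559,999.20 ÷ $134,899.20 = 4.1512.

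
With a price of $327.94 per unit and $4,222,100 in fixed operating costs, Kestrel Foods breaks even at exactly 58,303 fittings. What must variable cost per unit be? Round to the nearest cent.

Contribution per unit must be FC / Q = $4,222,100 / 58,303 = $72.4165.
Hence VC = price − CM = $327.94 − $72.4165 = $255.52.

$255.52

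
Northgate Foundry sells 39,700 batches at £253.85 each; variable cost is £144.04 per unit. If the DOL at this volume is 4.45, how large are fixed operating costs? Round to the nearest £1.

At 39,700 units, contribution = 39,700 × £109.81 = £4,359,457.00.
DOL = contribution / EBIT, so EBIT = £4,359,457.00 / 4.45 = £979,653.26.
Fixed costs = CM − EBIT = £4,359,457.00 − £979,653.26 = £3,379,804.

£3,379,804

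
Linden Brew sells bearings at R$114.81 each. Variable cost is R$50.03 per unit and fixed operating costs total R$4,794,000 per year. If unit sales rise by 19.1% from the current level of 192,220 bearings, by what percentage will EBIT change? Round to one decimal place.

+31.1%

At 192,220 units, contribution = 192,220 × R$64.78 = R$12,452,011.60.
Operating income = contribution − fixed costs = R$12,452,011.60 − R$4,794,000 = R$7,658,011.60.
DOL = contribution ÷ EBIT = R$12,452,011.60 ÷ R$7,658,011.60 = 1.6260.
So EBIT moves 1.6260 × (+19.1%) = +31.1%.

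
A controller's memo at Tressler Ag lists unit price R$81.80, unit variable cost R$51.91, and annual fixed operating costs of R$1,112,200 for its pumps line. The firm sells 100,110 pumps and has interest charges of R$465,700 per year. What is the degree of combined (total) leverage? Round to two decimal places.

2.12

Total contribution margin = 100,110 × R$29.89 = R$2,992,287.90.
Subtracting fixed costs: EBIT = R$2,992,287.90 − R$1,112,200 = R$1,880,087.90. Interest = R$465,700.00.
DOL = R$2,992,287.90 ÷ R$1,880,087.90 = 1.5916; DFL = R$1,880,087.90 ÷ R$1,414,387.90 = 1.3293.
DCL = DOL × DFL = 1.5916 × 1.3293 = 2.1157.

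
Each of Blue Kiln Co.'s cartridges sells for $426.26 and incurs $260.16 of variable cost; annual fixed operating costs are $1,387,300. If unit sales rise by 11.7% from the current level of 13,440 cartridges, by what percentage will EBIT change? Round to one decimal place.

+30.9%

Total contribution margin = 13,440 × $166.10 = $2,232,384.00.
Operating income = contribution − fixed costs = $2,232,384.00 − $1,387,300 = $845,084.00.
Degree of operating leverage = $2,232,384.00 / $845,084.00 = 2.6416.
%ΔEBIT = DOL × %ΔSales = 2.6416 × +11.7% = +30.9%.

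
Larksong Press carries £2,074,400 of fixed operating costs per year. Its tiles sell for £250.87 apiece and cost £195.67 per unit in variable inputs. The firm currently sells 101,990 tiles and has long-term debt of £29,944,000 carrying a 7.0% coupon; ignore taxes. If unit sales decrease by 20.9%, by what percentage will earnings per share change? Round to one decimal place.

-80.6%

At 101,990 units, contribution = 101,990 × £55.20 = £5,629,848.00.
Subtracting fixed costs: EBIT = £5,629,848.00 − £2,074,400 = £3,555,448.00.
After interest of £2,096,080.00, pre-tax earnings = £1,459,368.00.
Degree of combined leverage = contribution ÷ (EBIT − I) = £5,629,848.00 ÷ £1,459,368.00 = 3.8577.
%ΔEPS = DCL × %ΔSales = 3.8577 × -20.9% = -80.6%.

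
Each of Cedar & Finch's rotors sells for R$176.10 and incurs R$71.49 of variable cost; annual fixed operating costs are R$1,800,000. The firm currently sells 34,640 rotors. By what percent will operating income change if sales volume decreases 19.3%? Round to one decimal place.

-38.3%

Contribution at this volume is 34,640 × R$104.61 = R$3,623,690.40.
Operating income = contribution − fixed costs = R$3,623,690.40 − R$1,800,000 = R$1,823,690.40.
So DOL = total CM / EBIT = R$3,623,690.40 / R$1,823,690.40 = 1.9870.
%ΔEBIT = DOL × %ΔSales = 1.9870 × -19.3% = -38.3%.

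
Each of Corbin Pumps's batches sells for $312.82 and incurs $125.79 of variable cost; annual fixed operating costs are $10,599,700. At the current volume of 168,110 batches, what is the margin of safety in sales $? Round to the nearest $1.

$34,859,473

Unit CM = price − variable cost = $312.82 − $125.79 = $187.03. Break-even units = $10,599,700 ÷ $187.03 = 56,673.80; break-even revenue = 56,673.80 × $312.82 = $17,728,696.75.
Current sales = 168,110 × $312.82 = $52,588,170.20.
Margin of safety = $52,588,170.20 − $17,728,696.75 = $34,859,473.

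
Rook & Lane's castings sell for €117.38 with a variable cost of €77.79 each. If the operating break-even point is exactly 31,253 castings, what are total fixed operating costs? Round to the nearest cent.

€1,237,306.27

Contribution margin per unit = €117.38 − €77.79 = €39.59.
Fixed costs = break-even units × CM = 31,253 × €39.59 = €1,237,306.27.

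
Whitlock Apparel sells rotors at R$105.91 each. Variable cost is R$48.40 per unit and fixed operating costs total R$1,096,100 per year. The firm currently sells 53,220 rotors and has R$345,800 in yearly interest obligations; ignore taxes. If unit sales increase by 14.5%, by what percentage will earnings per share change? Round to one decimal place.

Total contribution margin = 53,220 × R$57.51 = R$3,060,682.20.
Subtracting fixed costs: EBIT = R$3,060,682.20 − R$1,096,100 = R$1,964,582.20.
After interest of R$345,800.00, pre-tax earnings = R$1,618,782.20.
DCL = total CM / (EBIT − I) = R$3,060,682.20 / R$1,618,782.20 = 1.8907.
EPS therefore changes by 1.8907 × (+14.5%) = +27.4%.

+27.4%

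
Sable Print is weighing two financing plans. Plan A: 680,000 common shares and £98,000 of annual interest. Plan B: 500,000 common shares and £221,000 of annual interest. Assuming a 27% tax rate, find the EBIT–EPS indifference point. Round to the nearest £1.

Set EPS_A = EPS_B: (EBIT − £98,000)(1 − 0.27) ÷ 680,000 = (EBIT − £221,000)(1 − 0.27) ÷ 500,000.
The (1 − t) factor cancels: (EBIT − 98,000) × 500,000 = (EBIT − 221,000) × 680,000.
EBIT × (680,000 − 500,000) = 221,000 × 680,000 − 98,000 × 500,000 = 101,280,000,000, so EBIT = 101,280,000,000 ÷ 180,000 = 562,666.67.

£562,667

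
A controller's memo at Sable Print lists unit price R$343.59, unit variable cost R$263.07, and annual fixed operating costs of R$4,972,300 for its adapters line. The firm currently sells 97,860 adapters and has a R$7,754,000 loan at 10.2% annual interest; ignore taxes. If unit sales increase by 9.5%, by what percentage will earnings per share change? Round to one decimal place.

At 97,860 units, contribution = 97,860 × R$80.52 = R$7,879,687.20.
EBIT = R$7,879,687.20 − R$4,972,300 = R$2,907,387.20.
After interest of R$790,908.00, pre-tax earnings = R$2,116,479.20.
DCL = total CM / (EBIT − I) = R$7,879,687.20 / R$2,116,479.20 = 3.7230.
EPS therefore changes by 3.7230 × (+9.5%) = +35.4%.

+35.4%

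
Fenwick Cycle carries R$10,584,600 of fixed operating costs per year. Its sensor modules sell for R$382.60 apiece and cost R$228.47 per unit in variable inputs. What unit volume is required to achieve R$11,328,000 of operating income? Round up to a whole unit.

Contribution margin per unit = R$382.60 − R$228.47 = R$154.13.
Need Q such that Q × R$154.13 − R$10,584,600 = R$11,328,000, i.e. Q = R$21,912,600 / R$154.13 = 142,169.60 → 142,170.

142,170 sensor modules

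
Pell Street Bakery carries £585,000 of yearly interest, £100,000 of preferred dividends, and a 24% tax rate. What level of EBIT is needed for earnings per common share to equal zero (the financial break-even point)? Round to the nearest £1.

£716,579

Preferred dividends are paid after tax, so their pre-tax equivalent is £100,000 ÷ (1 − 0.24) = £131,578.95.
Financial break-even EBIT = interest + D_p ÷ (1 − t) = £585,000 + £131,578.95 = £716,578.95.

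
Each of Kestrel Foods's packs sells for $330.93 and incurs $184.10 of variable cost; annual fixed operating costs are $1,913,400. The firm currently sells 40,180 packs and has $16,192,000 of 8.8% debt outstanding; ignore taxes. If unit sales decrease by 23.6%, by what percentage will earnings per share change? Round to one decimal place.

Contribution at this volume is 40,180 × $146.83 = $5,899,629.40.
EBIT = $5,899,629.40 − $1,913,400 = $3,986,229.40.
Interest = $1,424,896.00, so EBIT − I = $2,561,333.40.
Degree of combined leverage = contribution ÷ (EBIT − I) = $5,899,629.40 ÷ $2,561,333.40 = 2.3033.
EPS therefore changes by 2.3033 × (-23.6%) = -54.4%.

-54.4%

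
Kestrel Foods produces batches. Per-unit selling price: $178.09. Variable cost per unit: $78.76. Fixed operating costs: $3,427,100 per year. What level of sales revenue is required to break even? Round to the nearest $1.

CM per unit = $178.09 − $78.76 = $99.33; CM ratio = $99.33 / $178.09 = 0.5578.
Break-even revenue = fixed costs × price ÷ CM = $3,427,100 × $178.09 ÷ $99.33 = $6,144,490.

$6,144,490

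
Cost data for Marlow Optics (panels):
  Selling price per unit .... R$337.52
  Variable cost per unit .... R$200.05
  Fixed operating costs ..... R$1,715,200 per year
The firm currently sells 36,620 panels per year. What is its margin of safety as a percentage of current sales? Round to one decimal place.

Unit CM = price − variable cost = R$337.52 − R$200.05 = R$137.47. Break-even units = R$1,715,200 ÷ R$137.47 = 12,476.90; break-even revenue = 12,476.90 × R$337.52 = R$4,211,204.66.
Current sales = 36,620 × R$337.52 = R$12,359,982.40.
Margin of safety = (R$12,359,982.40 − R$4,211,204.66) ÷ R$12,359,982.40 = 65.9%.

65.9%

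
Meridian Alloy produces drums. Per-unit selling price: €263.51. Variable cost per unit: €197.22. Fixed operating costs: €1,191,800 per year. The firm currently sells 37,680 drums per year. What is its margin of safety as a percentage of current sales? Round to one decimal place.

52.3%

Unit CM = price − variable cost = €263.51 − €197.22 = €66.29. Break-even units = €1,191,800 ÷ €66.29 = 17,978.58; break-even revenue = 17,978.58 × €263.51 = €4,737,535.34.
Current sales = 37,680 × €263.51 = €9,929,056.80.
Margin of safety = (€9,929,056.80 − €4,737,535.34) ÷ €9,929,056.80 = 52.3%.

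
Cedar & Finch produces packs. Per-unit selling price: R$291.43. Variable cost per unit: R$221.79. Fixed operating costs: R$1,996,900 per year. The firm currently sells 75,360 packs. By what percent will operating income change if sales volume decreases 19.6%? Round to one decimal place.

-31.6%

Contribution at this volume is 75,360 × R$69.64 = R$5,248,070.40.
EBIT = R$5,248,070.40 − R$1,996,900 = R$3,251,170.40.
Degree of operating leverage = R$5,248,070.40 / R$3,251,170.40 = 1.6142.
Operating income changes by 1.6142 × -19.6% = -31.6%.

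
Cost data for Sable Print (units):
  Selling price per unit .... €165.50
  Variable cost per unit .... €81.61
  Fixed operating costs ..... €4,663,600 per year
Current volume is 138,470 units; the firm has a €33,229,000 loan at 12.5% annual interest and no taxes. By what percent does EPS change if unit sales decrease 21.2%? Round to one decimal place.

-88.0%

Total contribution margin = 138,470 × €83.89 = €11,616,248.30.
Operating income = contribution − fixed costs = €11,616,248.30 − €4,663,600 = €6,952,648.30.
After interest of €4,153,625.00, pre-tax earnings = €2,799,023.30.
DCL = total CM / (EBIT − I) = €11,616,248.30 / €2,799,023.30 = 4.1501.
%ΔEPS = DCL × %ΔSales = 4.1501 × -21.2% = -88.0%.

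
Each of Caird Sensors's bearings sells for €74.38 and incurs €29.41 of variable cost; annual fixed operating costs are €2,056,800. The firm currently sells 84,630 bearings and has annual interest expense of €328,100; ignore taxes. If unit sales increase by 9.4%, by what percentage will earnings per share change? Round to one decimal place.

Total contribution margin = 84,630 × €44.97 = €3,805,811.10.
EBIT = €3,805,811.10 − €2,056,800 = €1,749,011.10.
After interest of €328,100.00, pre-tax earnings = €1,420,911.10.
DCL = total CM / (EBIT − I) = €3,805,811.10 / €1,420,911.10 = 2.6784.
EPS therefore changes by 2.6784 × (+9.4%) = +25.2%.

+25.2%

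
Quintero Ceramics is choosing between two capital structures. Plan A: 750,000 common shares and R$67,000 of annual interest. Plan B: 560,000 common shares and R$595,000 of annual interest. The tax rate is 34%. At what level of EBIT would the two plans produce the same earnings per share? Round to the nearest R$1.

At indifference, (EBIT − 67,000)(1 − t)/750,000 = (EBIT − 595,000)(1 − t)/560,000.
Cancelling (1 − t) and cross-multiplying: 560,000·(EBIT − 67,000) = 750,000·(EBIT − 595,000).
EBIT × (750,000 − 560,000) = 595,000 × 750,000 − 67,000 × 560,000 = 408,730,000,000, so EBIT = 408,730,000,000 ÷ 190,000 = 2,151,210.53.

R$2,151,211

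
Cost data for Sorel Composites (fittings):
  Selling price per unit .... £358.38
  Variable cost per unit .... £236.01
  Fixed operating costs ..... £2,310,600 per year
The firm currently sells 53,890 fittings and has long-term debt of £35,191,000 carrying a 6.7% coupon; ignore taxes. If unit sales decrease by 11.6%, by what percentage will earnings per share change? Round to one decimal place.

Contribution at this volume is 53,890 × £122.37 = £6,594,519.30.
EBIT = £6,594,519.30 − £2,310,600 = £4,283,919.30.
After interest of £2,357,797.00, pre-tax earnings = £1,926,122.30.
DCL = total CM / (EBIT − I) = £6,594,519.30 / £1,926,122.30 = 3.4237.
%ΔEPS = DCL × %ΔSales = 3.4237 × -11.6% = -39.7%.

-39.7%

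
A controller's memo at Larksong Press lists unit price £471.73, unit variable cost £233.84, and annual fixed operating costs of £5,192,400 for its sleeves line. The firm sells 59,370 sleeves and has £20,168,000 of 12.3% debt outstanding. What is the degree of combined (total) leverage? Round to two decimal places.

2.19

Total contribution margin = 59,370 × £237.89 = £14,123,529.30.
Subtracting fixed costs: EBIT = £14,123,529.30 − £5,192,400 = £8,931,129.30. Interest = £2,480,664.00, so EBIT − I = £6,450,465.30.
DCL = contribution ÷ (EBIT − I) = £14,123,529.30 ÷ £6,450,465.30 = 2.1895.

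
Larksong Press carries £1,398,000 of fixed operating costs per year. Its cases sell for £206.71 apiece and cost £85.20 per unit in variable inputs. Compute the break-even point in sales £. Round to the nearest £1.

Contribution margin per unit = £206.71 − £85.20 = £121.51, a CM ratio of £121.51 ÷ £206.71 = 0.5878.
Break-even revenue = fixed costs × price ÷ CM = £1,398,000 × £206.71 ÷ £121.51 = £2,378,245.

£2,378,245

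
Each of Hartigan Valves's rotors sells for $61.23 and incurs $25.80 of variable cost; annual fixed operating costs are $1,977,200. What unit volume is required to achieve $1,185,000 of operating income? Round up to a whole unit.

89,253 rotors

Each unit contributes $61.23 − $25.80 = $35.43.
Required volume = (fixed costs + target profit) ÷ CM = ($1,977,200 + $1,185,000) ÷ $35.43 = 89,252.05, so 89,253 rotors.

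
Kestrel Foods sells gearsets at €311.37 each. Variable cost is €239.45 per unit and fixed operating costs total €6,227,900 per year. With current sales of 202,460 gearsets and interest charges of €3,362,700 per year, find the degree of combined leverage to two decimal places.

2.93

At 202,460 units, contribution = 202,460 × €71.92 = €14,560,923.20.
Operating income = contribution − fixed costs = €14,560,923.20 − €6,227,900 = €8,333,023.20. Interest = €3,362,700.00.
DOL = €14,560,923.20 ÷ €8,333,023.20 = 1.7474; DFL = €8,333,023.20 ÷ €4,970,323.20 = 1.6766.
Combined leverage = 1.7474 × 1.6766 = 2.9297.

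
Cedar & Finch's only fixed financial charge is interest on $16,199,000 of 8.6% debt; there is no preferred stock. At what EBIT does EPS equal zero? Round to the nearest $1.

Annual interest = 8.6% × $16,199,000 = $1,393,114.00.
With no preferred dividends, EPS = 0 when EBIT exactly covers interest, so the financial break-even EBIT is $1,393,114.00.

$1,393,114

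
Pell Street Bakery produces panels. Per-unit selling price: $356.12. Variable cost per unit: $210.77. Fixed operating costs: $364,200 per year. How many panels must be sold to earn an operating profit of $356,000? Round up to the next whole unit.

4,955 panels

Unit CM = price − variable cost = $356.12 − $210.77 = $145.35.
Units = (FC + target) / CM = ($364,200 + $356,000) / $145.35 = 4,954.94, so 4,955 panels.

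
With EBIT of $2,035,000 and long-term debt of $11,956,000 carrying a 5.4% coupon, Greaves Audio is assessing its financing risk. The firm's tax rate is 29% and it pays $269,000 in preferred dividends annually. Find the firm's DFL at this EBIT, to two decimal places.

2.01

Interest = $645,624.00.
Pre-tax preferred-dividend burden = $269,000 ÷ (1 − 0.29) = $378,873.24.
DFL = EBIT ÷ [EBIT − I − D_p/(1−t)] = $2,035,000 ÷ [$2,035,000 − $645,624.00 − $378,873.24] = $2,035,000 ÷ $1,010,502.76 = 2.0138.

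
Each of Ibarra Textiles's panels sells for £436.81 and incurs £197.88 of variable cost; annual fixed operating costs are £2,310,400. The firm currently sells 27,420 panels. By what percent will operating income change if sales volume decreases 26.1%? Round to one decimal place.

-40.3%

At 27,420 units, contribution = 27,420 × £238.93 = £6,551,460.60.
EBIT = £6,551,460.60 − £2,310,400 = £4,241,060.60.
So DOL = total CM / EBIT = £6,551,460.60 / £4,241,060.60 = 1.5448.
So EBIT moves 1.5448 × (-26.1%) = -40.3%.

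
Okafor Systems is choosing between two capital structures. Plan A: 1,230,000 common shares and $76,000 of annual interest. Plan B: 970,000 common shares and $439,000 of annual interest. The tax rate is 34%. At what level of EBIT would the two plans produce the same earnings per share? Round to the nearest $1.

$1,793,269

At indifference, (EBIT − 76,000)(1 − t)/1,230,000 = (EBIT − 439,000)(1 − t)/970,000.
Cancelling (1 − t) and cross-multiplying: 970,000·(EBIT − 76,000) = 1,230,000·(EBIT − 439,000).
Solving, EBIT = (439,000·1,230,000 − 76,000·970,000) / (1,230,000 − 970,000) = 466,250,000,000 / 260,000 = 1,793,269.23.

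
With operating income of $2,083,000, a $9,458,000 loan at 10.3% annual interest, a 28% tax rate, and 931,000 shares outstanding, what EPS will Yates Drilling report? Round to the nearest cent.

$0.86

Interest = $974,174.00, so EBT = $2,083,000 − $974,174.00 = $1,108,826.00.
After tax at 28%: net income = $1,108,826.00 × 0.72 = $798,354.72.
EPS = $798,354.72 ÷ 931,000 = $0.86.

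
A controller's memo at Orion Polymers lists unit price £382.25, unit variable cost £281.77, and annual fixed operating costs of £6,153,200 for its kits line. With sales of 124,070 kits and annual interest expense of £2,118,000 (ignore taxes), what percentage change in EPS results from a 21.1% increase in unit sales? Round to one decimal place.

Total contribution margin = 124,070 × £100.48 = £12,466,553.60.
Operating income = contribution − fixed costs = £12,466,553.60 − £6,153,200 = £6,313,353.60.
After interest of £2,118,000.00, pre-tax earnings = £4,195,353.60.
Degree of combined leverage = contribution ÷ (EBIT − I) = £12,466,553.60 ÷ £4,195,353.60 = 2.9715.
%ΔEPS = DCL × %ΔSales = 2.9715 × +21.1% = +62.7%.

+62.7%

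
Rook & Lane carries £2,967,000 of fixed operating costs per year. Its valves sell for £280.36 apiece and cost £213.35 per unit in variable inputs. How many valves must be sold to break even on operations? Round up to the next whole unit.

44,277 valves

Contribution margin per unit = £280.36 − £213.35 = £67.01.
Break-even Q = £2,967,000 / £67.01 = 44,276.97 → 44,277 valves.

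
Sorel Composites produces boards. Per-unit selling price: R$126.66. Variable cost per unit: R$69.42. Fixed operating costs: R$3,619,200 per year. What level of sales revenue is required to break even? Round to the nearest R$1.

Contribution margin per unit = R$126.66 − R$69.42 = R$57.24, a CM ratio of R$57.24 ÷ R$126.66 = 0.4519.
Break-even revenue = fixed costs × price ÷ CM = R$3,619,200 × R$126.66 ÷ R$57.24 = R$8,008,523.

R$8,008,523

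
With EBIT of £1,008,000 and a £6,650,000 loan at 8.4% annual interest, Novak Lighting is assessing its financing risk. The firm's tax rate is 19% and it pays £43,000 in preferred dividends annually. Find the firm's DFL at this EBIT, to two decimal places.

Annual interest charges come to £558,600.00.
Preferred dividends grossed up pre-tax: £43,000 / (1 − 0.19) = £53,086.42.
DFL = EBIT ÷ [EBIT − I − D_p/(1−t)] = £1,008,000 ÷ [£1,008,000 − £558,600.00 − £53,086.42] = £1,008,000 ÷ £396,313.58 = 2.5434.

2.54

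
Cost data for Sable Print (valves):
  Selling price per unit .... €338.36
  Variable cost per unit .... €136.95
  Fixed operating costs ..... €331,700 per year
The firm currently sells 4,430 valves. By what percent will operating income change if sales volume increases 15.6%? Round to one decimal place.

Total contribution margin = 4,430 × €201.41 = €892,246.30.
Operating income = contribution − fixed costs = €892,246.30 − €331,700 = €560,546.30.
Degree of operating leverage = €892,246.30 / €560,546.30 = 1.5917.
%ΔEBIT = DOL × %ΔSales = 1.5917 × +15.6% = +24.8%.

+24.8%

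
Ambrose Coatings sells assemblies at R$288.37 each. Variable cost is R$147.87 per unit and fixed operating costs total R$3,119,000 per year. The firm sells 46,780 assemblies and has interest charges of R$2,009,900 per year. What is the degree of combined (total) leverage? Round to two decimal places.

Total contribution margin = 46,780 × R$140.50 = R$6,572,590.00.
Subtracting fixed costs: EBIT = R$6,572,590.00 − R$3,119,000 = R$3,453,590.00. Interest = R$2,009,900.00, so EBIT − I = R$1,443,690.00.
DCL = contribution ÷ (EBIT − I) = R$6,572,590.00 ÷ R$1,443,690.00 = 4.5526.

4.55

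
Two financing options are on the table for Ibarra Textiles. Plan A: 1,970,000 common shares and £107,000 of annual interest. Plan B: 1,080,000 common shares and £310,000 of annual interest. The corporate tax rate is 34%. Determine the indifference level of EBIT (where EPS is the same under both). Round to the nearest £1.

£556,337

Set EPS_A = EPS_B: (EBIT − £107,000)(1 − 0.34) ÷ 1,970,000 = (EBIT − £310,000)(1 − 0.34) ÷ 1,080,000.
The (1 − t) factor cancels: (EBIT − 107,000) × 1,080,000 = (EBIT − 310,000) × 1,970,000.
Solving, EBIT = (310,000·1,970,000 − 107,000·1,080,000) / (1,970,000 − 1,080,000) = 495,140,000,000 / 890,000 = 556,337.08.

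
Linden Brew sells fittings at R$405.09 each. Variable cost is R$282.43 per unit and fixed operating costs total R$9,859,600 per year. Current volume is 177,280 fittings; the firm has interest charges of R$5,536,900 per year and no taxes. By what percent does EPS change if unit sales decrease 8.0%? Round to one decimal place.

Contribution at this volume is 177,280 × R$122.66 = R$21,745,164.80.
EBIT = R$21,745,164.80 − R$9,859,600 = R$11,885,564.80.
After interest of R$5,536,900.00, pre-tax earnings = R$6,348,664.80.
Degree of combined leverage = contribution ÷ (EBIT − I) = R$21,745,164.80 ÷ R$6,348,664.80 = 3.4252.
EPS therefore changes by 3.4252 × (-8.0%) = -27.4%.

-27.4%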